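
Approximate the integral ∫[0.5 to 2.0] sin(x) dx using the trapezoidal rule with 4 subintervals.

f(x) = sin(x)
a = 0.5, b = 2.0, n = 4
h = (b - a)/n = 0.375000

Trapezoidal rule: (h/2)[f(x₀) + 2f(x₁) + 2f(x₂) + ... + f(xₙ)]

x_0 = 0.5000, f(x_0) = 0.479426, coefficient = 1
x_1 = 0.8750, f(x_1) = 0.767544, coefficient = 2
x_2 = 1.2500, f(x_2) = 0.948985, coefficient = 2
x_3 = 1.6250, f(x_3) = 0.998531, coefficient = 2
x_4 = 2.0000, f(x_4) = 0.909297, coefficient = 1

I ≈ (0.375000/2) × 6.818842 = 1.278533
Exact value: 1.293729
Error: 0.015197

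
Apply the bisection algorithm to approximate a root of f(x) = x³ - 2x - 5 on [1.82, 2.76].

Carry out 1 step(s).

f(x) = x³ - 2x - 5
Initial interval: [1.82, 2.76]

Iteration 1:
  c_1 = (1.820000 + 2.760000)/2 = 2.290000
  f(c_1) = f(2.290000) = 2.428989
  f(a) × f(c) < 0, new interval: [1.820000, 2.290000]

After 1 iteration(s), the approximation is c_1 = 2.290000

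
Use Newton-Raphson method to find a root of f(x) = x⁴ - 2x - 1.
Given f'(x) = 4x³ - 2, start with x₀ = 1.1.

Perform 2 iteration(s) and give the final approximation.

f(x) = x⁴ - 2x - 1
f'(x) = 4x³ - 2
x₀ = 1.1

Newton-Raphson formula: x_{n+1} = x_n - f(x_n)/f'(x_n)

Iteration 1:
  f(1.100000) = -1.735900
  f'(1.100000) = 3.324000
  x_1 = 1.100000 - (-1.735900)/3.324000 = 1.622232
Iteration 2:
  f(1.622232) = 2.681051
  f'(1.622232) = 15.076509
  x_2 = 1.622232 - 2.681051/15.076509 = 1.444403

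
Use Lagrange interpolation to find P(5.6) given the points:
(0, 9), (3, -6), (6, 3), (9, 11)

Lagrange interpolation formula:
P(x) = Σ yᵢ × Lᵢ(x)
where Lᵢ(x) = Π_{j≠i} (x - xⱼ)/(xᵢ - xⱼ)

L_0(5.6) = (5.6 - 3)/(0 - 3) × (5.6 - 6)/(0 - 6) × (5.6 - 9)/(0 - 9) = -0.021827
L_1(5.6) = (5.6 - 0)/(3 - 0) × (5.6 - 6)/(3 - 6) × (5.6 - 9)/(3 - 9) = 0.141037
L_2(5.6) = (5.6 - 0)/(6 - 0) × (5.6 - 3)/(6 - 3) × (5.6 - 9)/(6 - 9) = 0.916741
L_3(5.6) = (5.6 - 0)/(9 - 0) × (5.6 - 3)/(9 - 3) × (5.6 - 6)/(9 - 6) = -0.035951

P(5.6) = 9×L_0(5.6) + (-6)×L_1(5.6) + 3×L_2(5.6) + 11×L_3(5.6)
P(5.6) = 1.312099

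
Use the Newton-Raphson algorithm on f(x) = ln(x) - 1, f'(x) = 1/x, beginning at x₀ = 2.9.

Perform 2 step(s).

f(x) = ln(x) - 1
f'(x) = 1/x
x₀ = 2.9

Newton-Raphson formula: x_{n+1} = x_n - f(x_n)/f'(x_n)

Iteration 1:
  f(2.900000) = 0.064711
  f'(2.900000) = 0.344828
  x_1 = 2.900000 - 0.064711/0.344828 = 2.712339
Iteration 2:
  f(2.712339) = -0.002189
  f'(2.712339) = 0.368685
  x_2 = 2.712339 - (-0.002189)/0.368685 = 2.718275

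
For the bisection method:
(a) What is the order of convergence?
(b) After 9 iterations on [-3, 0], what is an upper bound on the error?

(a) Bisection has linear (order 1) convergence; the error is halved each step.

(b) Error bound = (b-a)/2^n = (0 - (-3))/2^{9}
    = 3/2^{9}

(a) 1 (linear); (b) error ≤ 5.86e-03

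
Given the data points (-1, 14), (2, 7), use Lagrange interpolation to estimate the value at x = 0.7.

Lagrange interpolation formula:
P(x) = Σ yᵢ × Lᵢ(x)
where Lᵢ(x) = Π_{j≠i} (x - xⱼ)/(xᵢ - xⱼ)

L_0(0.7) = (0.7 - 2)/(-1 - 2) = 0.433333
L_1(0.7) = (0.7 - (-1))/(2 - (-1)) = 0.566667

P(0.7) = 14×L_0(0.7) + 7×L_1(0.7)
P(0.7) = 10.033333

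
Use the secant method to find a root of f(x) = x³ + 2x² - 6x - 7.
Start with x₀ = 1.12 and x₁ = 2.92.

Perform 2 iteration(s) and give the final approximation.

f(x) = x³ + 2x² - 6x - 7
x₀ = 1.12, x₁ = 2.92

Secant formula: x_{n+1} = x_n - f(x_n)(x_n - x_{n-1})/(f(x_n) - f(x_{n-1}))

Iteration 1:
  f(1.120000) = -9.806272
  f(2.920000) = 17.429888
  x_2 = 2.920000 - 17.429888×(2.920000 - 1.120000)/(17.429888 - (-9.806272))
       = 1.768083
Iteration 2:
  f(2.920000) = 17.429888
  f(1.768083) = -5.829029
  x_3 = 1.768083 - (-5.829029)×(1.768083 - 2.920000)/(-5.829029 - 17.429888)
       = 2.056770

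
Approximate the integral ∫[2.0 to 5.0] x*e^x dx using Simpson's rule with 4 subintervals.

f(x) = x*e^x
a = 2.0, b = 5.0, n = 4
h = (b - a)/n = 0.750000

Simpson's rule: (h/3)[f(x₀) + 4f(x₁) + 2f(x₂) + ... + f(xₙ)]

x_0 = 2.0000, f(x_0) = 14.778112, coefficient = 1
x_1 = 2.7500, f(x_1) = 43.017238, coefficient = 4
x_2 = 3.5000, f(x_2) = 115.904082, coefficient = 2
x_3 = 4.2500, f(x_3) = 297.948002, coefficient = 4
x_4 = 5.0000, f(x_4) = 742.065796, coefficient = 1

I ≈ (0.750000/3) × 2352.513032 = 588.128258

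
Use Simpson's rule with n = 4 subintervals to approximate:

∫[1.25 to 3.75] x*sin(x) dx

f(x) = x*sin(x)
a = 1.25, b = 3.75, n = 4
h = (b - a)/n = 0.625000

Simpson's rule: (h/3)[f(x₀) + 4f(x₁) + 2f(x₂) + ... + f(xₙ)]

x_0 = 1.2500, f(x_0) = 1.186231, coefficient = 1
x_1 = 1.8750, f(x_1) = 1.788911, coefficient = 4
x_2 = 2.5000, f(x_2) = 1.496180, coefficient = 2
x_3 = 3.1250, f(x_3) = 0.051850, coefficient = 4
x_4 = 3.7500, f(x_4) = -2.143355, coefficient = 1

I ≈ (0.625000/3) × 9.398279 = 1.957975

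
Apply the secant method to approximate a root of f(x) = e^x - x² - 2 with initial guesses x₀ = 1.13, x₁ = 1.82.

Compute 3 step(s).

f(x) = e^x - x² - 2
x₀ = 1.13, x₁ = 1.82

Secant formula: x_{n+1} = x_n - f(x_n)(x_n - x_{n-1})/(f(x_n) - f(x_{n-1}))

Iteration 1:
  f(1.130000) = -0.181243
  f(1.820000) = 0.859458
  x_2 = 1.820000 - 0.859458×(1.820000 - 1.130000)/(0.859458 - (-0.181243))
       = 1.250167
Iteration 2:
  f(1.820000) = 0.859458
  f(1.250167) = -0.071992
  x_3 = 1.250167 - (-0.071992)×(1.250167 - 1.820000)/(-0.071992 - 0.859458)
       = 1.294209
Iteration 3:
  f(1.250167) = -0.071992
  f(1.294209) = -0.026867
  x_4 = 1.294209 - (-0.026867)×(1.294209 - 1.250167)/(-0.026867 - (-0.071992))
       = 1.320433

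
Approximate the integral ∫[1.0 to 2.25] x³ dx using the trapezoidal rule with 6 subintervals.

f(x) = x³
a = 1.0, b = 2.25, n = 6
h = (b - a)/n = 0.208333

Trapezoidal rule: (h/2)[f(x₀) + 2f(x₁) + 2f(x₂) + ... + f(xₙ)]

x_0 = 1.0000, f(x_0) = 1.000000, coefficient = 1
x_1 = 1.2083, f(x_1) = 1.764251, coefficient = 2
x_2 = 1.4167, f(x_2) = 2.843171, coefficient = 2
x_3 = 1.6250, f(x_3) = 4.291016, coefficient = 2
x_4 = 1.8333, f(x_4) = 6.162037, coefficient = 2
x_5 = 2.0417, f(x_5) = 8.510489, coefficient = 2
x_6 = 2.2500, f(x_6) = 11.390625, coefficient = 1

I ≈ (0.208333/2) × 59.532552 = 6.201308
Exact value: 6.157227
Error: 0.044081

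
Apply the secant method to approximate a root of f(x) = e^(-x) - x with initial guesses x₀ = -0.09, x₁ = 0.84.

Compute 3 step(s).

f(x) = e^(-x) - x
x₀ = -0.09, x₁ = 0.84

Secant formula: x_{n+1} = x_n - f(x_n)(x_n - x_{n-1})/(f(x_n) - f(x_{n-1}))

Iteration 1:
  f(-0.090000) = 1.184174
  f(0.840000) = -0.408289
  x_2 = 0.840000 - (-0.408289)×(0.840000 - (-0.090000))/(-0.408289 - 1.184174)
       = 0.601559
Iteration 2:
  f(0.840000) = -0.408289
  f(0.601559) = -0.053602
  x_3 = 0.601559 - (-0.053602)×(0.601559 - 0.840000)/(-0.053602 - (-0.408289))
       = 0.565524
Iteration 3:
  f(0.601559) = -0.053602
  f(0.565524) = 0.002538
  x_4 = 0.565524 - 0.002538×(0.565524 - 0.601559)/(0.002538 - (-0.053602))
       = 0.567153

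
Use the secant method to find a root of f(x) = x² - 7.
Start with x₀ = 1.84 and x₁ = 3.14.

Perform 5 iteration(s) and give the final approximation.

f(x) = x² - 7
x₀ = 1.84, x₁ = 3.14

Secant formula: x_{n+1} = x_n - f(x_n)(x_n - x_{n-1})/(f(x_n) - f(x_{n-1}))

Iteration 1:
  f(1.840000) = -3.614400
  f(3.140000) = 2.859600
  x_2 = 3.140000 - 2.859600×(3.140000 - 1.840000)/(2.859600 - (-3.614400))
       = 2.565783
Iteration 2:
  f(3.140000) = 2.859600
  f(2.565783) = -0.416757
  x_3 = 2.565783 - (-0.416757)×(2.565783 - 3.140000)/(-0.416757 - 2.859600)
       = 2.638824
Iteration 3:
  f(2.565783) = -0.416757
  f(2.638824) = -0.036606
  x_4 = 2.638824 - (-0.036606)×(2.638824 - 2.565783)/(-0.036606 - (-0.416757))
       = 2.645858
Iteration 4:
  f(2.638824) = -0.036606
  f(2.645858) = 0.000563
  x_5 = 2.645858 - 0.000563×(2.645858 - 2.638824)/(0.000563 - (-0.036606))
       = 2.645751
Iteration 5:
  f(2.645858) = 0.000563
  f(2.645751) = -0.000001
  x_6 = 2.645751 - (-0.000001)×(2.645751 - 2.645858)/(-0.000001 - 0.000563)
       = 2.645751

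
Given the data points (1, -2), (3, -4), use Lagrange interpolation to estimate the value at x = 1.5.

Lagrange interpolation formula:
P(x) = Σ yᵢ × Lᵢ(x)
where Lᵢ(x) = Π_{j≠i} (x - xⱼ)/(xᵢ - xⱼ)

L_0(1.5) = (1.5 - 3)/(1 - 3) = 0.750000
L_1(1.5) = (1.5 - 1)/(3 - 1) = 0.250000

P(1.5) = (-2)×L_0(1.5) + (-4)×L_1(1.5)
P(1.5) = -2.500000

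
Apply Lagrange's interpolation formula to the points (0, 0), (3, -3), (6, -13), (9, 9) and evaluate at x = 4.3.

Lagrange interpolation formula:
P(x) = Σ yᵢ × Lᵢ(x)
where Lᵢ(x) = Π_{j≠i} (x - xⱼ)/(xᵢ - xⱼ)

L_0(4.3) = (4.3 - 3)/(0 - 3) × (4.3 - 6)/(0 - 6) × (4.3 - 9)/(0 - 9) = -0.064117
L_1(4.3) = (4.3 - 0)/(3 - 0) × (4.3 - 6)/(3 - 6) × (4.3 - 9)/(3 - 9) = 0.636241
L_2(4.3) = (4.3 - 0)/(6 - 0) × (4.3 - 3)/(6 - 3) × (4.3 - 9)/(6 - 9) = 0.486537
L_3(4.3) = (4.3 - 0)/(9 - 0) × (4.3 - 3)/(9 - 3) × (4.3 - 6)/(9 - 6) = -0.058660

P(4.3) = 0×L_0(4.3) + (-3)×L_1(4.3) + (-13)×L_2(4.3) + 9×L_3(4.3)
P(4.3) = -8.761648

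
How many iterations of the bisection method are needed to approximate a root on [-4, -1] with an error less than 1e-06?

We need (b-a)/2^n ≤ 1e-06
(-1 - (-4))/2^n ≤ 1e-06
3/2^n ≤ 1e-06
2^n ≥ 3000000
n ≥ log₂(3000000) = 21.52
n ≥ 22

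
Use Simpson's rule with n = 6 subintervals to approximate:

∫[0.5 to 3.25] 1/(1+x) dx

f(x) = 1/(1+x)
a = 0.5, b = 3.25, n = 6
h = (b - a)/n = 0.458333

Simpson's rule: (h/3)[f(x₀) + 4f(x₁) + 2f(x₂) + ... + f(xₙ)]

x_0 = 0.5000, f(x_0) = 0.666667, coefficient = 1
x_1 = 0.9583, f(x_1) = 0.510638, coefficient = 4
x_2 = 1.4167, f(x_2) = 0.413793, coefficient = 2
x_3 = 1.8750, f(x_3) = 0.347826, coefficient = 4
x_4 = 2.3333, f(x_4) = 0.300000, coefficient = 2
x_5 = 2.7917, f(x_5) = 0.263736, coefficient = 4
x_6 = 3.2500, f(x_6) = 0.235294, coefficient = 1

I ≈ (0.458333/3) × 6.818350 = 1.041692
Exact value: 1.041454
Error: 0.000238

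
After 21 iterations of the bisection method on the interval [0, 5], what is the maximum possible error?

Bisection error bound: |error| ≤ (b-a)/2^n
|error| ≤ (5 - 0)/2^21 = 5/2^21
|error| ≤ 0.0000023842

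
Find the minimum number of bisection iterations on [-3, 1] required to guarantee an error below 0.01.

We need (b-a)/2^n ≤ 0.01
(1 - (-3))/2^n ≤ 0.01
4/2^n ≤ 0.01
2^n ≥ 400
n ≥ log₂(400) = 8.64
n ≥ 9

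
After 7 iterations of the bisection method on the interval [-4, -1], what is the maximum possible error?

Bisection error bound: |error| ≤ (b-a)/2^n
|error| ≤ (-1 - (-4))/2^7 = 3/2^7
|error| ≤ 0.0234375000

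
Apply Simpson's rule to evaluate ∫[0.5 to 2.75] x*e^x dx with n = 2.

f(x) = x*e^x
a = 0.5, b = 2.75, n = 2
h = (b - a)/n = 1.125000

Simpson's rule: (h/3)[f(x₀) + 4f(x₁) + 2f(x₂) + ... + f(xₙ)]

x_0 = 0.5000, f(x_0) = 0.824361, coefficient = 1
x_1 = 1.6250, f(x_1) = 8.252431, coefficient = 4
x_2 = 2.7500, f(x_2) = 43.017238, coefficient = 1

I ≈ (1.125000/3) × 76.851322 = 28.819246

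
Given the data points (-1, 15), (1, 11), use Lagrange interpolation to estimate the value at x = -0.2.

Lagrange interpolation formula:
P(x) = Σ yᵢ × Lᵢ(x)
where Lᵢ(x) = Π_{j≠i} (x - xⱼ)/(xᵢ - xⱼ)

L_0(-0.2) = (-0.2 - 1)/(-1 - 1) = 0.600000
L_1(-0.2) = (-0.2 - (-1))/(1 - (-1)) = 0.400000

P(-0.2) = 15×L_0(-0.2) + 11×L_1(-0.2)
P(-0.2) = 13.400000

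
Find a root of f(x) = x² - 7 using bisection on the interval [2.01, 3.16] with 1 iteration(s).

f(x) = x² - 7
Initial interval: [2.01, 3.16]

Iteration 1:
  c_1 = (2.010000 + 3.160000)/2 = 2.585000
  f(c_1) = f(2.585000) = -0.317775
  f(a) × f(c) ≥ 0, new interval: [2.585000, 3.160000]

After 1 iteration(s), the approximation is c_1 = 2.585000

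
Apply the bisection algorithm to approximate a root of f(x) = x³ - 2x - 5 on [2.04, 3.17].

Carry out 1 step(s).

f(x) = x³ - 2x - 5
Initial interval: [2.04, 3.17]

Iteration 1:
  c_1 = (2.040000 + 3.170000)/2 = 2.605000
  f(c_1) = f(2.605000) = 7.467595
  f(a) × f(c) < 0, new interval: [2.040000, 2.605000]

After 1 iteration(s), the approximation is c_1 = 2.605000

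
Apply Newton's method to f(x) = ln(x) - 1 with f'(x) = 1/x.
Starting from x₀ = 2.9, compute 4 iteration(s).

f(x) = ln(x) - 1
f'(x) = 1/x
x₀ = 2.9

Newton-Raphson formula: x_{n+1} = x_n - f(x_n)/f'(x_n)

Iteration 1:
  f(2.900000) = 0.064711
  f'(2.900000) = 0.344828
  x_1 = 2.900000 - 0.064711/0.344828 = 2.712339
Iteration 2:
  f(2.712339) = -0.002189
  f'(2.712339) = 0.368685
  x_2 = 2.712339 - (-0.002189)/0.368685 = 2.718275
Iteration 3:
  f(2.718275) = -0.000002
  f'(2.718275) = 0.367880
  x_3 = 2.718275 - (-0.000002)/0.367880 = 2.718282
Iteration 4:
  f(2.718282) = 0.000000
  f'(2.718282) = 0.367879
  x_4 = 2.718282 - 0.000000/0.367879 = 2.718282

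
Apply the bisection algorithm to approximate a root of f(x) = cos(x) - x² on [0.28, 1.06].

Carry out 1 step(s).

f(x) = cos(x) - x²
Initial interval: [0.28, 1.06]

Iteration 1:
  c_1 = (0.280000 + 1.060000)/2 = 0.670000
  f(c_1) = f(0.670000) = 0.334922
  f(a) × f(c) ≥ 0, new interval: [0.670000, 1.060000]

After 1 iteration(s), the approximation is c_1 = 0.670000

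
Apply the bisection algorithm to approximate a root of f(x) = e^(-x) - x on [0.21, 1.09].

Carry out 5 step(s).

f(x) = e^(-x) - x
Initial interval: [0.21, 1.09]

Iteration 1:
  c_1 = (0.210000 + 1.090000)/2 = 0.650000
  f(c_1) = f(0.650000) = -0.127954
  f(a) × f(c) < 0, new interval: [0.210000, 0.650000]
Iteration 2:
  c_2 = (0.210000 + 0.650000)/2 = 0.430000
  f(c_2) = f(0.430000) = 0.220509
  f(a) × f(c) ≥ 0, new interval: [0.430000, 0.650000]
Iteration 3:
  c_3 = (0.430000 + 0.650000)/2 = 0.540000
  f(c_3) = f(0.540000) = 0.042748
  f(a) × f(c) ≥ 0, new interval: [0.540000, 0.650000]
Iteration 4:
  c_4 = (0.540000 + 0.650000)/2 = 0.595000
  f(c_4) = f(0.595000) = -0.043437
  f(a) × f(c) < 0, new interval: [0.540000, 0.595000]
Iteration 5:
  c_5 = (0.540000 + 0.595000)/2 = 0.567500
  f(c_5) = f(0.567500) = -0.000559
  f(a) × f(c) < 0, new interval: [0.540000, 0.567500]

After 5 iteration(s), the approximation is c_5 = 0.567500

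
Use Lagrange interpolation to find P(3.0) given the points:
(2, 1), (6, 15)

Lagrange interpolation formula:
P(x) = Σ yᵢ × Lᵢ(x)
where Lᵢ(x) = Π_{j≠i} (x - xⱼ)/(xᵢ - xⱼ)

L_0(3.0) = (3.0 - 6)/(2 - 6) = 0.750000
L_1(3.0) = (3.0 - 2)/(6 - 2) = 0.250000

P(3.0) = 1×L_0(3.0) + 15×L_1(3.0)
P(3.0) = 4.500000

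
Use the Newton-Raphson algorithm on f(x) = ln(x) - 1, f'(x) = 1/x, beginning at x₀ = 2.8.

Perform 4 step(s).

f(x) = ln(x) - 1
f'(x) = 1/x
x₀ = 2.8

Newton-Raphson formula: x_{n+1} = x_n - f(x_n)/f'(x_n)

Iteration 1:
  f(2.800000) = 0.029619
  f'(2.800000) = 0.357143
  x_1 = 2.800000 - 0.029619/0.357143 = 2.717066
Iteration 2:
  f(2.717066) = -0.000448
  f'(2.717066) = 0.368044
  x_2 = 2.717066 - (-0.000448)/0.368044 = 2.718282
Iteration 3:
  f(2.718282) = 0.000000
  f'(2.718282) = 0.367879
  x_3 = 2.718282 - 0.000000/0.367879 = 2.718282
Iteration 4:
  f(2.718282) = 0.000000
  f'(2.718282) = 0.367879
  x_4 = 2.718282 - 0.000000/0.367879 = 2.718282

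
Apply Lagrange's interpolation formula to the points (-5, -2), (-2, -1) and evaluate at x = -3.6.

Lagrange interpolation formula:
P(x) = Σ yᵢ × Lᵢ(x)
where Lᵢ(x) = Π_{j≠i} (x - xⱼ)/(xᵢ - xⱼ)

L_0(-3.6) = (-3.6 - (-2))/(-5 - (-2)) = 0.533333
L_1(-3.6) = (-3.6 - (-5))/(-2 - (-5)) = 0.466667

P(-3.6) = (-2)×L_0(-3.6) + (-1)×L_1(-3.6)
P(-3.6) = -1.533333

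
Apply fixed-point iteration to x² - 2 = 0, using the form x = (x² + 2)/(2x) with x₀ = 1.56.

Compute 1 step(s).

Equation: x² - 2 = 0
Fixed-point form: x = (x² + 2)/(2x)
x₀ = 1.56

x_1 = g(1.560000) = 1.421026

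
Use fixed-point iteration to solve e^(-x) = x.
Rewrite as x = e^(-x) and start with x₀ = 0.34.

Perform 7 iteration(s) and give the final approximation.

Equation: e^(-x) = x
Fixed-point form: x = e^(-x)
x₀ = 0.34

x_1 = g(0.340000) = 0.711770
x_2 = g(0.711770) = 0.490775
x_3 = g(0.490775) = 0.612152
x_4 = g(0.612152) = 0.542183
x_5 = g(0.542183) = 0.581478
x_6 = g(0.581478) = 0.559072
x_7 = g(0.559072) = 0.571740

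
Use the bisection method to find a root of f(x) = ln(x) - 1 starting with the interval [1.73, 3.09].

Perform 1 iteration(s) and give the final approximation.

f(x) = ln(x) - 1
Initial interval: [1.73, 3.09]

Iteration 1:
  c_1 = (1.730000 + 3.090000)/2 = 2.410000
  f(c_1) = f(2.410000) = -0.120373
  f(a) × f(c) ≥ 0, new interval: [2.410000, 3.090000]

After 1 iteration(s), the approximation is c_1 = 2.410000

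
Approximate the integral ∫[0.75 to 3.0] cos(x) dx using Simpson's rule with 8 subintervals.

f(x) = cos(x)
a = 0.75, b = 3.0, n = 8
h = (b - a)/n = 0.281250

Simpson's rule: (h/3)[f(x₀) + 4f(x₁) + 2f(x₂) + ... + f(xₙ)]

x_0 = 0.7500, f(x_0) = 0.731689, coefficient = 1
x_1 = 1.0312, f(x_1) = 0.513747, coefficient = 4
x_2 = 1.3125, f(x_2) = 0.255434, coefficient = 2
x_3 = 1.5938, f(x_3) = -0.022952, coefficient = 4
x_4 = 1.8750, f(x_4) = -0.299534, coefficient = 2
x_5 = 2.1562, f(x_5) = -0.552578, coefficient = 4
x_6 = 2.4375, f(x_6) = -0.762199, coefficient = 2
x_7 = 2.7188, f(x_7) = -0.911926, coefficient = 4
x_8 = 3.0000, f(x_8) = -0.989992, coefficient = 1

I ≈ (0.281250/3) × -5.765736 = -0.540538
Exact value: -0.540519
Error: 0.000019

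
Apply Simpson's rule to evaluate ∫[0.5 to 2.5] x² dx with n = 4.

f(x) = x²
a = 0.5, b = 2.5, n = 4
h = (b - a)/n = 0.500000

Simpson's rule: (h/3)[f(x₀) + 4f(x₁) + 2f(x₂) + ... + f(xₙ)]

x_0 = 0.5000, f(x_0) = 0.250000, coefficient = 1
x_1 = 1.0000, f(x_1) = 1.000000, coefficient = 4
x_2 = 1.5000, f(x_2) = 2.250000, coefficient = 2
x_3 = 2.0000, f(x_3) = 4.000000, coefficient = 4
x_4 = 2.5000, f(x_4) = 6.250000, coefficient = 1

I ≈ (0.500000/3) × 31.000000 = 5.166667
Exact value: 5.166667
Error: 0.000000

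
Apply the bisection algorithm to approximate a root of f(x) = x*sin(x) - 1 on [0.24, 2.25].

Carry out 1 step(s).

f(x) = x*sin(x) - 1
Initial interval: [0.24, 2.25]

Iteration 1:
  c_1 = (0.240000 + 2.250000)/2 = 1.245000
  f(c_1) = f(1.245000) = 0.179508
  f(a) × f(c) < 0, new interval: [0.240000, 1.245000]

After 1 iteration(s), the approximation is c_1 = 1.245000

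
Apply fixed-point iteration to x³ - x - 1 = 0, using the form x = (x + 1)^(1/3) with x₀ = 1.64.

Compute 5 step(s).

Equation: x³ - x - 1 = 0
Fixed-point form: x = (x + 1)^(1/3)
x₀ = 1.64

x_1 = g(1.640000) = 1.382085
x_2 = g(1.382085) = 1.335526
x_3 = g(1.335526) = 1.326768
x_4 = g(1.326768) = 1.325107
x_5 = g(1.325107) = 1.324792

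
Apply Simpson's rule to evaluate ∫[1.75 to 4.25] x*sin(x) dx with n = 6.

f(x) = x*sin(x)
a = 1.75, b = 4.25, n = 6
h = (b - a)/n = 0.416667

Simpson's rule: (h/3)[f(x₀) + 4f(x₁) + 2f(x₂) + ... + f(xₙ)]

x_0 = 1.7500, f(x_0) = 1.721975, coefficient = 1
x_1 = 2.1667, f(x_1) = 1.793264, coefficient = 4
x_2 = 2.5833, f(x_2) = 1.368419, coefficient = 2
x_3 = 3.0000, f(x_3) = 0.423360, coefficient = 4
x_4 = 3.4167, f(x_4) = -0.928029, coefficient = 2
x_5 = 3.8333, f(x_5) = -2.445202, coefficient = 4
x_6 = 4.2500, f(x_6) = -3.803705, coefficient = 1

I ≈ (0.416667/3) × -2.115259 = -0.293786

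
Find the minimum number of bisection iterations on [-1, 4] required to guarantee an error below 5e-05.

We need (b-a)/2^n ≤ 5e-05
(4 - (-1))/2^n ≤ 5e-05
5/2^n ≤ 5e-05
2^n ≥ 100000
n ≥ log₂(100000) = 16.61
n ≥ 17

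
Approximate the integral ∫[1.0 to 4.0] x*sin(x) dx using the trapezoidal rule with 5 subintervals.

f(x) = x*sin(x)
a = 1.0, b = 4.0, n = 5
h = (b - a)/n = 0.600000

Trapezoidal rule: (h/2)[f(x₀) + 2f(x₁) + 2f(x₂) + ... + f(xₙ)]

x_0 = 1.0000, f(x_0) = 0.841471, coefficient = 1
x_1 = 1.6000, f(x_1) = 1.599318, coefficient = 2
x_2 = 2.2000, f(x_2) = 1.778692, coefficient = 2
x_3 = 2.8000, f(x_3) = 0.937967, coefficient = 2
x_4 = 3.4000, f(x_4) = -0.868840, coefficient = 2
x_5 = 4.0000, f(x_5) = -3.027210, coefficient = 1

I ≈ (0.600000/2) × 4.708535 = 1.412560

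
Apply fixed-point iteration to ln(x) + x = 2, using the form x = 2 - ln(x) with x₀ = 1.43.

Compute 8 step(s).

Equation: ln(x) + x = 2
Fixed-point form: x = 2 - ln(x)
x₀ = 1.43

x_1 = g(1.430000) = 1.642326
x_2 = g(1.642326) = 1.503887
x_3 = g(1.503887) = 1.591947
x_4 = g(1.591947) = 1.535042
x_5 = g(1.535042) = 1.571442
x_6 = g(1.571442) = 1.548006
x_7 = g(1.548006) = 1.563032
x_8 = g(1.563032) = 1.553372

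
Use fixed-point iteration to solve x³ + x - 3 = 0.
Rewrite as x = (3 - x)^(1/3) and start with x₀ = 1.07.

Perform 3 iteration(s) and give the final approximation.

Equation: x³ + x - 3 = 0
Fixed-point form: x = (3 - x)^(1/3)
x₀ = 1.07

x_1 = g(1.070000) = 1.245047
x_2 = g(1.245047) = 1.206207
x_3 = g(1.206207) = 1.215041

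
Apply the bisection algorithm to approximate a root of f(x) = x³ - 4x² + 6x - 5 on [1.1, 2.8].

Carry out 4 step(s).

f(x) = x³ - 4x² + 6x - 5
Initial interval: [1.1, 2.8]

Iteration 1:
  c_1 = (1.100000 + 2.800000)/2 = 1.950000
  f(c_1) = f(1.950000) = -1.095125
  f(a) × f(c) ≥ 0, new interval: [1.950000, 2.800000]
Iteration 2:
  c_2 = (1.950000 + 2.800000)/2 = 2.375000
  f(c_2) = f(2.375000) = 0.083984
  f(a) × f(c) < 0, new interval: [1.950000, 2.375000]
Iteration 3:
  c_3 = (1.950000 + 2.375000)/2 = 2.162500
  f(c_3) = f(2.162500) = -0.617896
  f(a) × f(c) ≥ 0, new interval: [2.162500, 2.375000]
Iteration 4:
  c_4 = (2.162500 + 2.375000)/2 = 2.268750
  f(c_4) = f(2.268750) = -0.298636
  f(a) × f(c) ≥ 0, new interval: [2.268750, 2.375000]

After 4 iteration(s), the approximation is c_4 = 2.268750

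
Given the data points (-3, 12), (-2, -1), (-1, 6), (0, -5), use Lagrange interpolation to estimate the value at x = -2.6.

Lagrange interpolation formula:
P(x) = Σ yᵢ × Lᵢ(x)
where Lᵢ(x) = Π_{j≠i} (x - xⱼ)/(xᵢ - xⱼ)

L_0(-2.6) = (-2.6 - (-2))/(-3 - (-2)) × (-2.6 - (-1))/(-3 - (-1)) × (-2.6 - 0)/(-3 - 0) = 0.416000
L_1(-2.6) = (-2.6 - (-3))/(-2 - (-3)) × (-2.6 - (-1))/(-2 - (-1)) × (-2.6 - 0)/(-2 - 0) = 0.832000
L_2(-2.6) = (-2.6 - (-3))/(-1 - (-3)) × (-2.6 - (-2))/(-1 - (-2)) × (-2.6 - 0)/(-1 - 0) = -0.312000
L_3(-2.6) = (-2.6 - (-3))/(0 - (-3)) × (-2.6 - (-2))/(0 - (-2)) × (-2.6 - (-1))/(0 - (-1)) = 0.064000

P(-2.6) = 12×L_0(-2.6) + (-1)×L_1(-2.6) + 6×L_2(-2.6) + (-5)×L_3(-2.6)
P(-2.6) = 1.968000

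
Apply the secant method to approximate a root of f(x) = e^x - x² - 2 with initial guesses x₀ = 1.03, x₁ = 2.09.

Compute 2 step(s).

f(x) = e^x - x² - 2
x₀ = 1.03, x₁ = 2.09

Secant formula: x_{n+1} = x_n - f(x_n)(x_n - x_{n-1})/(f(x_n) - f(x_{n-1}))

Iteration 1:
  f(1.030000) = -0.259834
  f(2.090000) = 1.716815
  x_2 = 2.090000 - 1.716815×(2.090000 - 1.030000)/(1.716815 - (-0.259834))
       = 1.169339
Iteration 2:
  f(2.090000) = 1.716815
  f(1.169339) = -0.147490
  x_3 = 1.169339 - (-0.147490)×(1.169339 - 2.090000)/(-0.147490 - 1.716815)
       = 1.242175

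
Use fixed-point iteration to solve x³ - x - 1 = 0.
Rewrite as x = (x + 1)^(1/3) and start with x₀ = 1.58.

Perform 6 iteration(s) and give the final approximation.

Equation: x³ - x - 1 = 0
Fixed-point form: x = (x + 1)^(1/3)
x₀ = 1.58

x_1 = g(1.580000) = 1.371534
x_2 = g(1.371534) = 1.333551
x_3 = g(1.333551) = 1.326394
x_4 = g(1.326394) = 1.325036
x_5 = g(1.325036) = 1.324778
x_6 = g(1.324778) = 1.324729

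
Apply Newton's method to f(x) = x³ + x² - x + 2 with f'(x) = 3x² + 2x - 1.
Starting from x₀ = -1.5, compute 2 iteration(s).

f(x) = x³ + x² - x + 2
f'(x) = 3x² + 2x - 1
x₀ = -1.5

Newton-Raphson formula: x_{n+1} = x_n - f(x_n)/f'(x_n)

Iteration 1:
  f(-1.500000) = 2.375000
  f'(-1.500000) = 2.750000
  x_1 = -1.500000 - 2.375000/2.750000 = -2.363636
Iteration 2:
  f(-2.363636) = -3.254696
  f'(-2.363636) = 11.033058
  x_2 = -2.363636 - (-3.254696)/11.033058 = -2.068641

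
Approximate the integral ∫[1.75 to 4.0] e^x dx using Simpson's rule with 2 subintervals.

f(x) = e^x
a = 1.75, b = 4.0, n = 2
h = (b - a)/n = 1.125000

Simpson's rule: (h/3)[f(x₀) + 4f(x₁) + 2f(x₂) + ... + f(xₙ)]

x_0 = 1.7500, f(x_0) = 5.754603, coefficient = 1
x_1 = 2.8750, f(x_1) = 17.725424, coefficient = 4
x_2 = 4.0000, f(x_2) = 54.598150, coefficient = 1

I ≈ (1.125000/3) × 131.254449 = 49.220418
Exact value: 48.843547
Error: 0.376871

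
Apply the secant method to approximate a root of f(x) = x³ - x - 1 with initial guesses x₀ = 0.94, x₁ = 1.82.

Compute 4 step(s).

f(x) = x³ - x - 1
x₀ = 0.94, x₁ = 1.82

Secant formula: x_{n+1} = x_n - f(x_n)(x_n - x_{n-1})/(f(x_n) - f(x_{n-1}))

Iteration 1:
  f(0.940000) = -1.109416
  f(1.820000) = 3.208568
  x_2 = 1.820000 - 3.208568×(1.820000 - 0.940000)/(3.208568 - (-1.109416))
       = 1.166098
Iteration 2:
  f(1.820000) = 3.208568
  f(1.166098) = -0.580457
  x_3 = 1.166098 - (-0.580457)×(1.166098 - 1.820000)/(-0.580457 - 3.208568)
       = 1.266272
Iteration 3:
  f(1.166098) = -0.580457
  f(1.266272) = -0.235876
  x_4 = 1.266272 - (-0.235876)×(1.266272 - 1.166098)/(-0.235876 - (-0.580457))
       = 1.334844
Iteration 4:
  f(1.266272) = -0.235876
  f(1.334844) = 0.043591
  x_5 = 1.334844 - 0.043591×(1.334844 - 1.266272)/(0.043591 - (-0.235876))
       = 1.324148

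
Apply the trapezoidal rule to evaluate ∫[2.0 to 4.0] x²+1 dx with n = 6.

f(x) = x²+1
a = 2.0, b = 4.0, n = 6
h = (b - a)/n = 0.333333

Trapezoidal rule: (h/2)[f(x₀) + 2f(x₁) + 2f(x₂) + ... + f(xₙ)]

x_0 = 2.0000, f(x_0) = 5.000000, coefficient = 1
x_1 = 2.3333, f(x_1) = 6.444444, coefficient = 2
x_2 = 2.6667, f(x_2) = 8.111111, coefficient = 2
x_3 = 3.0000, f(x_3) = 10.000000, coefficient = 2
x_4 = 3.3333, f(x_4) = 12.111111, coefficient = 2
x_5 = 3.6667, f(x_5) = 14.444444, coefficient = 2
x_6 = 4.0000, f(x_6) = 17.000000, coefficient = 1

I ≈ (0.333333/2) × 124.222222 = 20.703704
Exact value: 20.666667
Error: 0.037037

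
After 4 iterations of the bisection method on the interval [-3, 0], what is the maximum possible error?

Bisection error bound: |error| ≤ (b-a)/2^n
|error| ≤ (0 - (-3))/2^4 = 3/2^4
|error| ≤ 0.1875000000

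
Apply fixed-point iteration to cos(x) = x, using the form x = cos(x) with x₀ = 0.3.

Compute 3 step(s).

Equation: cos(x) = x
Fixed-point form: x = cos(x)
x₀ = 0.3

x_1 = g(0.300000) = 0.955336
x_2 = g(0.955336) = 0.577334
x_3 = g(0.577334) = 0.837921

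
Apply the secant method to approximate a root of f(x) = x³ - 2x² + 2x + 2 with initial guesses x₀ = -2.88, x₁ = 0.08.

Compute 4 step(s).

f(x) = x³ - 2x² + 2x + 2
x₀ = -2.88, x₁ = 0.08

Secant formula: x_{n+1} = x_n - f(x_n)(x_n - x_{n-1})/(f(x_n) - f(x_{n-1}))

Iteration 1:
  f(-2.880000) = -44.236672
  f(0.080000) = 2.147712
  x_2 = 0.080000 - 2.147712×(0.080000 - (-2.880000))/(2.147712 - (-44.236672))
       = -0.057055
Iteration 2:
  f(0.080000) = 2.147712
  f(-0.057055) = 1.879193
  x_3 = -0.057055 - 1.879193×(-0.057055 - 0.080000)/(1.879193 - 2.147712)
       = -1.016218
Iteration 3:
  f(-0.057055) = 1.879193
  f(-1.016218) = -3.147281
  x_4 = -1.016218 - (-3.147281)×(-1.016218 - (-0.057055))/(-3.147281 - 1.879193)
       = -0.415647
Iteration 4:
  f(-1.016218) = -3.147281
  f(-0.415647) = 0.751373
  x_5 = -0.415647 - 0.751373×(-0.415647 - (-1.016218))/(0.751373 - (-3.147281))
       = -0.531393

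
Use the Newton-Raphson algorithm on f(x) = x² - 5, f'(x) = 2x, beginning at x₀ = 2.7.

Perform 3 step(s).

f(x) = x² - 5
f'(x) = 2x
x₀ = 2.7

Newton-Raphson formula: x_{n+1} = x_n - f(x_n)/f'(x_n)

Iteration 1:
  f(2.700000) = 2.290000
  f'(2.700000) = 5.400000
  x_1 = 2.700000 - 2.290000/5.400000 = 2.275926
Iteration 2:
  f(2.275926) = 0.179839
  f'(2.275926) = 4.551852
  x_2 = 2.275926 - 0.179839/4.551852 = 2.236417
Iteration 3:
  f(2.236417) = 0.001561
  f'(2.236417) = 4.472834
  x_3 = 2.236417 - 0.001561/4.472834 = 2.236068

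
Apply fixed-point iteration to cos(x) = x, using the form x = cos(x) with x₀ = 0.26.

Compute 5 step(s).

Equation: cos(x) = x
Fixed-point form: x = cos(x)
x₀ = 0.26

x_1 = g(0.260000) = 0.966390
x_2 = g(0.966390) = 0.568274
x_3 = g(0.568274) = 0.842831
x_4 = g(0.842831) = 0.665352
x_5 = g(0.665352) = 0.786700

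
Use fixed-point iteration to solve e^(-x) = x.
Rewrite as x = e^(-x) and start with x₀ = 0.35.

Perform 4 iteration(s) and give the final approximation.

Equation: e^(-x) = x
Fixed-point form: x = e^(-x)
x₀ = 0.35

x_1 = g(0.350000) = 0.704688
x_2 = g(0.704688) = 0.494263
x_3 = g(0.494263) = 0.610020
x_4 = g(0.610020) = 0.543340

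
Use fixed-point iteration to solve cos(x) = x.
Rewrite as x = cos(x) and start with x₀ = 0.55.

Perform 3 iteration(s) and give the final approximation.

Equation: cos(x) = x
Fixed-point form: x = cos(x)
x₀ = 0.55

x_1 = g(0.550000) = 0.852525
x_2 = g(0.852525) = 0.658084
x_3 = g(0.658084) = 0.791165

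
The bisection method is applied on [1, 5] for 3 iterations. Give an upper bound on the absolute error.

Bisection error bound: |error| ≤ (b-a)/2^n
|error| ≤ (5 - 1)/2^3 = 4/2^3
|error| ≤ 0.5000000000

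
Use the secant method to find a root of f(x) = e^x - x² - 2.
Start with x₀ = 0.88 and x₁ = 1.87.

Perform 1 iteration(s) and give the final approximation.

f(x) = e^x - x² - 2
x₀ = 0.88, x₁ = 1.87

Secant formula: x_{n+1} = x_n - f(x_n)(x_n - x_{n-1})/(f(x_n) - f(x_{n-1}))

Iteration 1:
  f(0.880000) = -0.363500
  f(1.870000) = 0.991396
  x_2 = 1.870000 - 0.991396×(1.870000 - 0.880000)/(0.991396 - (-0.363500))
       = 1.145603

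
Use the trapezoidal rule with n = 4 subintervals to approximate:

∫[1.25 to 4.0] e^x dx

f(x) = e^x
a = 1.25, b = 4.0, n = 4
h = (b - a)/n = 0.687500

Trapezoidal rule: (h/2)[f(x₀) + 2f(x₁) + 2f(x₂) + ... + f(xₙ)]

x_0 = 1.2500, f(x_0) = 3.490343, coefficient = 1
x_1 = 1.9375, f(x_1) = 6.941376, coefficient = 2
x_2 = 2.6250, f(x_2) = 13.804574, coefficient = 2
x_3 = 3.3125, f(x_3) = 27.453674, coefficient = 2
x_4 = 4.0000, f(x_4) = 54.598150, coefficient = 1

I ≈ (0.687500/2) × 154.487741 = 53.105161
Exact value: 51.107807
Error: 1.997354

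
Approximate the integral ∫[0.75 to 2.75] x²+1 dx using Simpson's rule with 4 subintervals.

f(x) = x²+1
a = 0.75, b = 2.75, n = 4
h = (b - a)/n = 0.500000

Simpson's rule: (h/3)[f(x₀) + 4f(x₁) + 2f(x₂) + ... + f(xₙ)]

x_0 = 0.7500, f(x_0) = 1.562500, coefficient = 1
x_1 = 1.2500, f(x_1) = 2.562500, coefficient = 4
x_2 = 1.7500, f(x_2) = 4.062500, coefficient = 2
x_3 = 2.2500, f(x_3) = 6.062500, coefficient = 4
x_4 = 2.7500, f(x_4) = 8.562500, coefficient = 1

I ≈ (0.500000/3) × 52.750000 = 8.791667
Exact value: 8.791667
Error: 0.000000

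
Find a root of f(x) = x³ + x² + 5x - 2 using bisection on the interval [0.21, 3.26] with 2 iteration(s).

f(x) = x³ + x² + 5x - 2
Initial interval: [0.21, 3.26]

Iteration 1:
  c_1 = (0.210000 + 3.260000)/2 = 1.735000
  f(c_1) = f(1.735000) = 14.907965
  f(a) × f(c) < 0, new interval: [0.210000, 1.735000]
Iteration 2:
  c_2 = (0.210000 + 1.735000)/2 = 0.972500
  f(c_2) = f(0.972500) = 4.728004
  f(a) × f(c) < 0, new interval: [0.210000, 0.972500]

After 2 iteration(s), the approximation is c_2 = 0.972500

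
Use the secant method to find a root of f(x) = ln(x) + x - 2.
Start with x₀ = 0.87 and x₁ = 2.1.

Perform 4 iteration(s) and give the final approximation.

f(x) = ln(x) + x - 2
x₀ = 0.87, x₁ = 2.1

Secant formula: x_{n+1} = x_n - f(x_n)(x_n - x_{n-1})/(f(x_n) - f(x_{n-1}))

Iteration 1:
  f(0.870000) = -1.269262
  f(2.100000) = 0.841937
  x_2 = 2.100000 - 0.841937×(2.100000 - 0.870000)/(0.841937 - (-1.269262))
       = 1.609481
Iteration 2:
  f(2.100000) = 0.841937
  f(1.609481) = 0.085393
  x_3 = 1.609481 - 0.085393×(1.609481 - 2.100000)/(0.085393 - 0.841937)
       = 1.554115
Iteration 3:
  f(1.609481) = 0.085393
  f(1.554115) = -0.004979
  x_4 = 1.554115 - (-0.004979)×(1.554115 - 1.609481)/(-0.004979 - 0.085393)
       = 1.557165
Iteration 4:
  f(1.554115) = -0.004979
  f(1.557165) = 0.000032
  x_5 = 1.557165 - 0.000032×(1.557165 - 1.554115)/(0.000032 - (-0.004979))
       = 1.557146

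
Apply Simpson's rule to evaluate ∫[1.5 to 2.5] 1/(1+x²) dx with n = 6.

f(x) = 1/(1+x²)
a = 1.5, b = 2.5, n = 6
h = (b - a)/n = 0.166667

Simpson's rule: (h/3)[f(x₀) + 4f(x₁) + 2f(x₂) + ... + f(xₙ)]

x_0 = 1.5000, f(x_0) = 0.307692, coefficient = 1
x_1 = 1.6667, f(x_1) = 0.264706, coefficient = 4
x_2 = 1.8333, f(x_2) = 0.229299, coefficient = 2
x_3 = 2.0000, f(x_3) = 0.200000, coefficient = 4
x_4 = 2.1667, f(x_4) = 0.175610, coefficient = 2
x_5 = 2.3333, f(x_5) = 0.155172, coefficient = 4
x_6 = 2.5000, f(x_6) = 0.137931, coefficient = 1

I ≈ (0.166667/3) × 3.734955 = 0.207497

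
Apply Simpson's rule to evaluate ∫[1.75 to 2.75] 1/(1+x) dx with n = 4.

f(x) = 1/(1+x)
a = 1.75, b = 2.75, n = 4
h = (b - a)/n = 0.250000

Simpson's rule: (h/3)[f(x₀) + 4f(x₁) + 2f(x₂) + ... + f(xₙ)]

x_0 = 1.7500, f(x_0) = 0.363636, coefficient = 1
x_1 = 2.0000, f(x_1) = 0.333333, coefficient = 4
x_2 = 2.2500, f(x_2) = 0.307692, coefficient = 2
x_3 = 2.5000, f(x_3) = 0.285714, coefficient = 4
x_4 = 2.7500, f(x_4) = 0.266667, coefficient = 1

I ≈ (0.250000/3) × 3.721878 = 0.310157
Exact value: 0.310155
Error: 0.000002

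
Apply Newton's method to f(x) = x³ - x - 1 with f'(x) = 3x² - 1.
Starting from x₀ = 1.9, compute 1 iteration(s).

f(x) = x³ - x - 1
f'(x) = 3x² - 1
x₀ = 1.9

Newton-Raphson formula: x_{n+1} = x_n - f(x_n)/f'(x_n)

Iteration 1:
  f(1.900000) = 3.959000
  f'(1.900000) = 9.830000
  x_1 = 1.900000 - 3.959000/9.830000 = 1.497253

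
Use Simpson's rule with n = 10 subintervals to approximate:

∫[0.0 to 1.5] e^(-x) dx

f(x) = e^(-x)
a = 0.0, b = 1.5, n = 10
h = (b - a)/n = 0.150000

Simpson's rule: (h/3)[f(x₀) + 4f(x₁) + 2f(x₂) + ... + f(xₙ)]

x_0 = 0.0000, f(x_0) = 1.000000, coefficient = 1
x_1 = 0.1500, f(x_1) = 0.860708, coefficient = 4
x_2 = 0.3000, f(x_2) = 0.740818, coefficient = 2
x_3 = 0.4500, f(x_3) = 0.637628, coefficient = 4
x_4 = 0.6000, f(x_4) = 0.548812, coefficient = 2
x_5 = 0.7500, f(x_5) = 0.472367, coefficient = 4
x_6 = 0.9000, f(x_6) = 0.406570, coefficient = 2
x_7 = 1.0500, f(x_7) = 0.349938, coefficient = 4
x_8 = 1.2000, f(x_8) = 0.301194, coefficient = 2
x_9 = 1.3500, f(x_9) = 0.259240, coefficient = 4
x_10 = 1.5000, f(x_10) = 0.223130, coefficient = 1

I ≈ (0.150000/3) × 15.537440 = 0.776872
Exact value: 0.776870
Error: 0.000002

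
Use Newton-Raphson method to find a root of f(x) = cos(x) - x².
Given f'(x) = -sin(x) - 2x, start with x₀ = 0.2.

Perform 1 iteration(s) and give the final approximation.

f(x) = cos(x) - x²
f'(x) = -sin(x) - 2x
x₀ = 0.2

Newton-Raphson formula: x_{n+1} = x_n - f(x_n)/f'(x_n)

Iteration 1:
  f(0.200000) = 0.940067
  f'(0.200000) = -0.598669
  x_1 = 0.200000 - 0.940067/(-0.598669) = 1.770260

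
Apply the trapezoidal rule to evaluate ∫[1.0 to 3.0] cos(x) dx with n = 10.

f(x) = cos(x)
a = 1.0, b = 3.0, n = 10
h = (b - a)/n = 0.200000

Trapezoidal rule: (h/2)[f(x₀) + 2f(x₁) + 2f(x₂) + ... + f(xₙ)]

x_0 = 1.0000, f(x_0) = 0.540302, coefficient = 1
x_1 = 1.2000, f(x_1) = 0.362358, coefficient = 2
x_2 = 1.4000, f(x_2) = 0.169967, coefficient = 2
x_3 = 1.6000, f(x_3) = -0.029200, coefficient = 2
x_4 = 1.8000, f(x_4) = -0.227202, coefficient = 2
x_5 = 2.0000, f(x_5) = -0.416147, coefficient = 2
x_6 = 2.2000, f(x_6) = -0.588501, coefficient = 2
x_7 = 2.4000, f(x_7) = -0.737394, coefficient = 2
x_8 = 2.6000, f(x_8) = -0.856889, coefficient = 2
x_9 = 2.8000, f(x_9) = -0.942222, coefficient = 2
x_10 = 3.0000, f(x_10) = -0.989992, coefficient = 1

I ≈ (0.200000/2) × -6.980149 = -0.698015
Exact value: -0.700351
Error: 0.002336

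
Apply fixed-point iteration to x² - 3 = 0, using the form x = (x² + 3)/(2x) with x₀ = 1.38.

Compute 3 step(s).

Equation: x² - 3 = 0
Fixed-point form: x = (x² + 3)/(2x)
x₀ = 1.38

x_1 = g(1.380000) = 1.776957
x_2 = g(1.776957) = 1.732618
x_3 = g(1.732618) = 1.732051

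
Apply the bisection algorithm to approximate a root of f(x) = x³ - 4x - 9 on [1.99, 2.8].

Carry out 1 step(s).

f(x) = x³ - 4x - 9
Initial interval: [1.99, 2.8]

Iteration 1:
  c_1 = (1.990000 + 2.800000)/2 = 2.395000
  f(c_1) = f(2.395000) = -4.842220
  f(a) × f(c) ≥ 0, new interval: [2.395000, 2.800000]

After 1 iteration(s), the approximation is c_1 = 2.395000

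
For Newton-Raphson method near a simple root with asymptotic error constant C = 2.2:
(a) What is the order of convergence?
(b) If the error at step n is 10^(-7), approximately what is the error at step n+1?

(a) Newton-Raphson has quadratic (order 2) convergence near simple roots.
    This means |e_{n+1}| ≈ C|e_n|².

(b) With |e_n| = 10^(-7) and C = 2.2:
    |e_{n+1}| ≈ 2.2 × (10^(-7))² = 2.2 × 10^(-14)

(a) 2 (quadratic); (b) |e_{n+1}| ≈ 2.200e-14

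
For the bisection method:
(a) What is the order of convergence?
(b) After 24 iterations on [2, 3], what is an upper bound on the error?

(a) Bisection has linear (order 1) convergence; the error is halved each step.

(b) Error bound = (b-a)/2^n = (3 - 2)/2^{24}
    = 1/2^{24}

(a) 1 (linear); (b) error ≤ 5.96e-08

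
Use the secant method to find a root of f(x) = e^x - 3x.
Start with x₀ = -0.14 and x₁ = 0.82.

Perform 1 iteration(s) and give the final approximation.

f(x) = e^x - 3x
x₀ = -0.14, x₁ = 0.82

Secant formula: x_{n+1} = x_n - f(x_n)(x_n - x_{n-1})/(f(x_n) - f(x_{n-1}))

Iteration 1:
  f(-0.140000) = 1.289358
  f(0.820000) = -0.189500
  x_2 = 0.820000 - (-0.189500)×(0.820000 - (-0.140000))/(-0.189500 - 1.289358)
       = 0.696986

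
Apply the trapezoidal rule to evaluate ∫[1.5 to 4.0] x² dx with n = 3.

f(x) = x²
a = 1.5, b = 4.0, n = 3
h = (b - a)/n = 0.833333

Trapezoidal rule: (h/2)[f(x₀) + 2f(x₁) + 2f(x₂) + ... + f(xₙ)]

x_0 = 1.5000, f(x_0) = 2.250000, coefficient = 1
x_1 = 2.3333, f(x_1) = 5.444444, coefficient = 2
x_2 = 3.1667, f(x_2) = 10.027778, coefficient = 2
x_3 = 4.0000, f(x_3) = 16.000000, coefficient = 1

I ≈ (0.833333/2) × 49.194444 = 20.497685
Exact value: 20.208333
Error: 0.289352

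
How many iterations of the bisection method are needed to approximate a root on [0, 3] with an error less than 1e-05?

We need (b-a)/2^n ≤ 1e-05
(3 - 0)/2^n ≤ 1e-05
3/2^n ≤ 1e-05
2^n ≥ 300000
n ≥ log₂(300000) = 18.19
n ≥ 19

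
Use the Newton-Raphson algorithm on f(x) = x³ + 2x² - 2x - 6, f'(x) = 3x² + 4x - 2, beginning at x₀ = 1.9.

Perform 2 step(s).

f(x) = x³ + 2x² - 2x - 6
f'(x) = 3x² + 4x - 2
x₀ = 1.9

Newton-Raphson formula: x_{n+1} = x_n - f(x_n)/f'(x_n)

Iteration 1:
  f(1.900000) = 4.279000
  f'(1.900000) = 16.430000
  x_1 = 1.900000 - 4.279000/16.430000 = 1.639562
Iteration 2:
  f(1.639562) = 0.504611
  f'(1.639562) = 12.622736
  x_2 = 1.639562 - 0.504611/12.622736 = 1.599585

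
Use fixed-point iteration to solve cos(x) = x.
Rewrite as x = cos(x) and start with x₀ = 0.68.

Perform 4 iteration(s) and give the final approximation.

Equation: cos(x) = x
Fixed-point form: x = cos(x)
x₀ = 0.68

x_1 = g(0.680000) = 0.777573
x_2 = g(0.777573) = 0.712618
x_3 = g(0.712618) = 0.756652
x_4 = g(0.756652) = 0.727138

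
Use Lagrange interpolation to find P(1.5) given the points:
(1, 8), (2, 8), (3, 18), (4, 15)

Lagrange interpolation formula:
P(x) = Σ yᵢ × Lᵢ(x)
where Lᵢ(x) = Π_{j≠i} (x - xⱼ)/(xᵢ - xⱼ)

L_0(1.5) = (1.5 - 2)/(1 - 2) × (1.5 - 3)/(1 - 3) × (1.5 - 4)/(1 - 4) = 0.312500
L_1(1.5) = (1.5 - 1)/(2 - 1) × (1.5 - 3)/(2 - 3) × (1.5 - 4)/(2 - 4) = 0.937500
L_2(1.5) = (1.5 - 1)/(3 - 1) × (1.5 - 2)/(3 - 2) × (1.5 - 4)/(3 - 4) = -0.312500
L_3(1.5) = (1.5 - 1)/(4 - 1) × (1.5 - 2)/(4 - 2) × (1.5 - 3)/(4 - 3) = 0.062500

P(1.5) = 8×L_0(1.5) + 8×L_1(1.5) + 18×L_2(1.5) + 15×L_3(1.5)
P(1.5) = 5.312500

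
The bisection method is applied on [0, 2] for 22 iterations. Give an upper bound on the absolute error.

Bisection error bound: |error| ≤ (b-a)/2^n
|error| ≤ (2 - 0)/2^22 = 2/2^22
|error| ≤ 0.0000004768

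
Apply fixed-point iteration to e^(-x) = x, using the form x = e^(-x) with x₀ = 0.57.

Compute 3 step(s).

Equation: e^(-x) = x
Fixed-point form: x = e^(-x)
x₀ = 0.57

x_1 = g(0.570000) = 0.565525
x_2 = g(0.565525) = 0.568062
x_3 = g(0.568062) = 0.566623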